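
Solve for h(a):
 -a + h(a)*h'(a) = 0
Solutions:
 h(a) = -sqrt(C1 + a^2)
 h(a) = sqrt(C1 + a^2)


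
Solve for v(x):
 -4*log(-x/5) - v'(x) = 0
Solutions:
 v(x) = C1 - 4*x*log(-x) + 4*x*(1 + log(5))


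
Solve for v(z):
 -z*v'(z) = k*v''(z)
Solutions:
 v(z) = C1 + C2*sqrt(k)*erf(sqrt(2)*z*sqrt(1/k)/2)


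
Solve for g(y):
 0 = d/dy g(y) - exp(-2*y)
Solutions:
 g(y) = C1 - exp(-2*y)/2


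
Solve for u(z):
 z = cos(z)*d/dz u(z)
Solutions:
 u(z) = C1 + Integral(z/cos(z), z)


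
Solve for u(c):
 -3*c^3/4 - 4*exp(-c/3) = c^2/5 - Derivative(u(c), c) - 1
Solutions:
 u(c) = C1 + 3*c^4/16 + c^3/15 - c - 12*exp(-c/3)


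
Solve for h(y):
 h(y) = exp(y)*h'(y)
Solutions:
 h(y) = C1*exp(-exp(-y))


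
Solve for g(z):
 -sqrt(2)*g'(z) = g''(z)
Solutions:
 g(z) = C1 + C2*exp(-sqrt(2)*z)


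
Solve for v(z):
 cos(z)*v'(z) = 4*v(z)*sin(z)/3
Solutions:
 v(z) = C1/cos(z)^(4/3)


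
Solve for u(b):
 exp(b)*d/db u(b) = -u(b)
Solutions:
 u(b) = C1*exp(exp(-b))


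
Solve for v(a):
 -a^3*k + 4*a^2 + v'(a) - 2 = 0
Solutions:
 v(a) = C1 + a^4*k/4 - 4*a^3/3 + 2*a


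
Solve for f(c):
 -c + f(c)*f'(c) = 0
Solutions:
 f(c) = -sqrt(C1 + c^2)
 f(c) = sqrt(C1 + c^2)


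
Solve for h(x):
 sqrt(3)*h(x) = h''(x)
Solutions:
 h(x) = C1*exp(-3^(1/4)*x) + C2*exp(3^(1/4)*x)


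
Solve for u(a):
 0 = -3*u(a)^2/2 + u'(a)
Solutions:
 u(a) = -2/(C1 + 3*a)


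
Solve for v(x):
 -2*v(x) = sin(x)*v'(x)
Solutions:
 v(x) = C1*(cos(x) + 1)/(cos(x) - 1)


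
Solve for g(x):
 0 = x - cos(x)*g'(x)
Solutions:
 g(x) = C1 + Integral(x/cos(x), x)


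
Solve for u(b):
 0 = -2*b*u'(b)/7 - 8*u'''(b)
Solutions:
 u(b) = C1 + Integral(C2*airyai(-98^(1/3)*b/14) + C3*airybi(-98^(1/3)*b/14), b)


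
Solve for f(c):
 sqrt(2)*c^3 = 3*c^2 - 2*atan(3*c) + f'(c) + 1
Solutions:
 f(c) = C1 + sqrt(2)*c^4/4 - c^3 + 2*c*atan(3*c) - c - log(9*c^2 + 1)/3


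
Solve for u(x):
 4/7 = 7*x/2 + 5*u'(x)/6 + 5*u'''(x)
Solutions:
 u(x) = C1 + C2*sin(sqrt(6)*x/6) + C3*cos(sqrt(6)*x/6) - 21*x^2/10 + 24*x/35


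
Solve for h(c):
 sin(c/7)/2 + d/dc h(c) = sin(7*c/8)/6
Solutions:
 h(c) = C1 + 7*cos(c/7)/2 - 4*cos(7*c/8)/21


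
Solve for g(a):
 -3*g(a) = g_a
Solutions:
 g(a) = C1*exp(-3*a)


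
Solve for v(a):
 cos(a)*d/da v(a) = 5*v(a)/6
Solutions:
 v(a) = C1*(sin(a) + 1)^(5/12)/(sin(a) - 1)^(5/12)


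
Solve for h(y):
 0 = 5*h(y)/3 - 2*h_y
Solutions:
 h(y) = C1*exp(5*y/6)


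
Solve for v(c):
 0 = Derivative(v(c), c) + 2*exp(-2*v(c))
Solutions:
 v(c) = log(-sqrt(C1 - 4*c))
 v(c) = log(C1 - 4*c)/2


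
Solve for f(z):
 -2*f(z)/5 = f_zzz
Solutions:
 f(z) = C3*exp(-2^(1/3)*5^(2/3)*z/5) + (C1*sin(2^(1/3)*sqrt(3)*5^(2/3)*z/10) + C2*cos(2^(1/3)*sqrt(3)*5^(2/3)*z/10))*exp(2^(1/3)*5^(2/3)*z/10)


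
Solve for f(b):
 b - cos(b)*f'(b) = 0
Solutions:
 f(b) = C1 + Integral(b/cos(b), b)


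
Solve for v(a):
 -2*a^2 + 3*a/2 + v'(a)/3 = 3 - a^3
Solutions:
 v(a) = C1 - 3*a^4/4 + 2*a^3 - 9*a^2/4 + 9*a


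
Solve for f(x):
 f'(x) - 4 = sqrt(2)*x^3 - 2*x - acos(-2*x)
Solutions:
 f(x) = C1 + sqrt(2)*x^4/4 - x^2 - x*acos(-2*x) + 4*x - sqrt(1 - 4*x^2)/2


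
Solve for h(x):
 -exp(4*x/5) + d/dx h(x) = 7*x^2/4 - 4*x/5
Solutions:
 h(x) = C1 + 7*x^3/12 - 2*x^2/5 + 5*exp(4*x/5)/4


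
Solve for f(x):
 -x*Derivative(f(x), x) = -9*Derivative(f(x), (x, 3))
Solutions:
 f(x) = C1 + Integral(C2*airyai(3^(1/3)*x/3) + C3*airybi(3^(1/3)*x/3), x)


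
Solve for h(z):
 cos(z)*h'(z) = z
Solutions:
 h(z) = C1 + Integral(z/cos(z), z)


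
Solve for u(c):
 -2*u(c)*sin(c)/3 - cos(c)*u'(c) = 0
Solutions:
 u(c) = C1*cos(c)^(2/3)


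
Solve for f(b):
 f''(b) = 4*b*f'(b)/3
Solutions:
 f(b) = C1 + C2*erfi(sqrt(6)*b/3)


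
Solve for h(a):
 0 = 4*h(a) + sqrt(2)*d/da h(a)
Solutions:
 h(a) = C1*exp(-2*sqrt(2)*a)


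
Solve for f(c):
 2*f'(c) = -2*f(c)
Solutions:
 f(c) = C1*exp(-c)


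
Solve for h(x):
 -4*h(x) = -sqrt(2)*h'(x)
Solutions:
 h(x) = C1*exp(2*sqrt(2)*x)


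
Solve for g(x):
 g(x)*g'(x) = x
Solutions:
 g(x) = -sqrt(C1 + x^2)
 g(x) = sqrt(C1 + x^2)


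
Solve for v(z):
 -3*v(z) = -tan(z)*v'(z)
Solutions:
 v(z) = C1*sin(z)^3


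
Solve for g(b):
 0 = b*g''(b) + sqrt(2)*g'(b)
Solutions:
 g(b) = C1 + C2*b^(1 - sqrt(2))


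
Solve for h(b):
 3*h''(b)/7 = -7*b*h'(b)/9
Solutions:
 h(b) = C1 + C2*erf(7*sqrt(6)*b/18)


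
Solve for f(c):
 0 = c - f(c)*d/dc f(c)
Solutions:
 f(c) = -sqrt(C1 + c^2)
 f(c) = sqrt(C1 + c^2)


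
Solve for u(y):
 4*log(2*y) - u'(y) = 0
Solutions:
 u(y) = C1 + 4*y*log(y) - 4*y + y*log(16)


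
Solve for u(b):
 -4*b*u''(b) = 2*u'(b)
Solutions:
 u(b) = C1 + C2*sqrt(b)


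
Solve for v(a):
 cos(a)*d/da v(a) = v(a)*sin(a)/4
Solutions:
 v(a) = C1/cos(a)^(1/4)


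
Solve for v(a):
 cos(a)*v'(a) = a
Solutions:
 v(a) = C1 + Integral(a/cos(a), a)


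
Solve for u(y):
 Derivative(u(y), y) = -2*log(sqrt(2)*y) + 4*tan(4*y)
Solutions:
 u(y) = C1 - 2*y*log(y) - y*log(2) + 2*y - log(cos(4*y))


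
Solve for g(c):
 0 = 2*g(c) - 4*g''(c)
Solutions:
 g(c) = C1*exp(-sqrt(2)*c/2) + C2*exp(sqrt(2)*c/2)


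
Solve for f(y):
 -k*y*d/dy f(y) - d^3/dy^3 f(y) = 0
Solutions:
 f(y) = C1 + Integral(C2*airyai(y*(-k)^(1/3)) + C3*airybi(y*(-k)^(1/3)), y)


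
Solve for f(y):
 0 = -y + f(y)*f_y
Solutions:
 f(y) = -sqrt(C1 + y^2)
 f(y) = sqrt(C1 + y^2)


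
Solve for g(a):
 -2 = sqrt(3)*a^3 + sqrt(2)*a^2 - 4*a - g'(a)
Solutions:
 g(a) = C1 + sqrt(3)*a^4/4 + sqrt(2)*a^3/3 - 2*a^2 + 2*a


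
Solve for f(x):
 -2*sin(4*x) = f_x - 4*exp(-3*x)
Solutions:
 f(x) = C1 + cos(4*x)/2 - 4*exp(-3*x)/3


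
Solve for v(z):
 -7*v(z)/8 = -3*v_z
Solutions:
 v(z) = C1*exp(7*z/24)


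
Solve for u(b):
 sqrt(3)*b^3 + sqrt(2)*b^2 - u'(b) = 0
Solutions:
 u(b) = C1 + sqrt(3)*b^4/4 + sqrt(2)*b^3/3


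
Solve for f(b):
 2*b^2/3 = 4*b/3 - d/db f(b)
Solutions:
 f(b) = C1 - 2*b^3/9 + 2*b^2/3


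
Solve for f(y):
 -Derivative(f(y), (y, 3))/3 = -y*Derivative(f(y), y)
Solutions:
 f(y) = C1 + Integral(C2*airyai(3^(1/3)*y) + C3*airybi(3^(1/3)*y), y)


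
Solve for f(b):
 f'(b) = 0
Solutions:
 f(b) = C1


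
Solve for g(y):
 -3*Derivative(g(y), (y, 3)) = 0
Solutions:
 g(y) = C1 + C2*y + C3*y^2


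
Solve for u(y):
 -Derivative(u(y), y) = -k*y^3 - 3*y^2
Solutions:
 u(y) = C1 + k*y^4/4 + y^3


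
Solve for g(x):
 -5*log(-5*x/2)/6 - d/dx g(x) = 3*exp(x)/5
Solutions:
 g(x) = C1 - 5*x*log(-x)/6 + 5*x*(-log(5) + log(2) + 1)/6 - 3*exp(x)/5


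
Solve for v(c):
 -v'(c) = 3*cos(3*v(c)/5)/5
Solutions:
 3*c/5 - 5*log(sin(3*v(c)/5) - 1)/6 + 5*log(sin(3*v(c)/5) + 1)/6 = C1


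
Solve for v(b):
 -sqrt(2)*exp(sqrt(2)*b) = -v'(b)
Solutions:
 v(b) = C1 + exp(sqrt(2)*b)


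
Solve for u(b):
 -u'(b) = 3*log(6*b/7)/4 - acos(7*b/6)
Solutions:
 u(b) = C1 - 3*b*log(b)/4 + b*acos(7*b/6) - 3*b*log(6)/4 + 3*b/4 + 3*b*log(7)/4 - sqrt(36 - 49*b^2)/7


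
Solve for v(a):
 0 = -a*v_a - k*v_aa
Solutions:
 v(a) = C1 + C2*sqrt(k)*erf(sqrt(2)*a*sqrt(1/k)/2)


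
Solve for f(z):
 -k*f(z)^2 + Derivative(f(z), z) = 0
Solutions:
 f(z) = -1/(C1 + k*z)


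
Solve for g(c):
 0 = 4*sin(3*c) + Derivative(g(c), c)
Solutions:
 g(c) = C1 + 4*cos(3*c)/3


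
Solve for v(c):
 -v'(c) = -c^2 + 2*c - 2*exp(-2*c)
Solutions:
 v(c) = C1 + c^3/3 - c^2 - exp(-2*c)


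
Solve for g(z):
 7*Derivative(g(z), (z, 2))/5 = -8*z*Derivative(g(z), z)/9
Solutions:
 g(z) = C1 + C2*erf(2*sqrt(35)*z/21)


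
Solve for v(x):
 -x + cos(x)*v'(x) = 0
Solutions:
 v(x) = C1 + Integral(x/cos(x), x)


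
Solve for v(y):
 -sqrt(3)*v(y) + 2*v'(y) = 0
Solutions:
 v(y) = C1*exp(sqrt(3)*y/2)


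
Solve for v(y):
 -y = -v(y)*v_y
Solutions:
 v(y) = -sqrt(C1 + y^2)
 v(y) = sqrt(C1 + y^2)


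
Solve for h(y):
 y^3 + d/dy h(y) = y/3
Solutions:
 h(y) = C1 - y^4/4 + y^2/6


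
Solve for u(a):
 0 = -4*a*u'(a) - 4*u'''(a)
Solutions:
 u(a) = C1 + Integral(C2*airyai(-a) + C3*airybi(-a), a)


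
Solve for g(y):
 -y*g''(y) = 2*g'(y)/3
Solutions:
 g(y) = C1 + C2*y^(1/3)


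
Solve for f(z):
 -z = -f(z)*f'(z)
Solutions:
 f(z) = -sqrt(C1 + z^2)
 f(z) = sqrt(C1 + z^2)


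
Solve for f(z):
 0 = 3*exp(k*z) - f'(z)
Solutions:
 f(z) = C1 + 3*exp(k*z)/k


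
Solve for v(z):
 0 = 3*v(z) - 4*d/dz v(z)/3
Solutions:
 v(z) = C1*exp(9*z/4)


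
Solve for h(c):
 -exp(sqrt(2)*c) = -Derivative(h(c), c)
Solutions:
 h(c) = C1 + sqrt(2)*exp(sqrt(2)*c)/2


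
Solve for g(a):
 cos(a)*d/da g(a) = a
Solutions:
 g(a) = C1 + Integral(a/cos(a), a)


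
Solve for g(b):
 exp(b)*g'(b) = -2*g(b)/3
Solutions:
 g(b) = C1*exp(2*exp(-b)/3)


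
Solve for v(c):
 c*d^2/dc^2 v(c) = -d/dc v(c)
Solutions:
 v(c) = C1 + C2*log(c)


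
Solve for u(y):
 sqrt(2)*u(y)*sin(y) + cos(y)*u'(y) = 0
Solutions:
 u(y) = C1*cos(y)^(sqrt(2))


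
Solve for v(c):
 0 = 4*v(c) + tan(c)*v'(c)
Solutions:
 v(c) = C1/sin(c)^4


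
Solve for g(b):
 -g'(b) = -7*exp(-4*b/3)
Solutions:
 g(b) = C1 - 21*exp(-4*b/3)/4


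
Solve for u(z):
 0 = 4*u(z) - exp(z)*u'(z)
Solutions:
 u(z) = C1*exp(-4*exp(-z))


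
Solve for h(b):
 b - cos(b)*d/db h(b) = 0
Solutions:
 h(b) = C1 + Integral(b/cos(b), b)


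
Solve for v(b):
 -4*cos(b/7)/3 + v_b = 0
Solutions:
 v(b) = C1 + 28*sin(b/7)/3


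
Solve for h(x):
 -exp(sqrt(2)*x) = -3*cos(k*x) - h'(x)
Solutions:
 h(x) = C1 + sqrt(2)*exp(sqrt(2)*x)/2 - 3*sin(k*x)/k


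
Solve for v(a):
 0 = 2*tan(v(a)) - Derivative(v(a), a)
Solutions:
 v(a) = pi - asin(C1*exp(2*a))
 v(a) = asin(C1*exp(2*a))


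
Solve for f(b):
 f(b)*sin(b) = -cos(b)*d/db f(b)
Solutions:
 f(b) = C1*cos(b)


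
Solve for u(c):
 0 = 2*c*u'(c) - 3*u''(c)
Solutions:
 u(c) = C1 + C2*erfi(sqrt(3)*c/3)


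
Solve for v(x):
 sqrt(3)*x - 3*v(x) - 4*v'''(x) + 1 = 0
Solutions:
 v(x) = C3*exp(-6^(1/3)*x/2) + sqrt(3)*x/3 + (C1*sin(2^(1/3)*3^(5/6)*x/4) + C2*cos(2^(1/3)*3^(5/6)*x/4))*exp(6^(1/3)*x/4) + 1/3


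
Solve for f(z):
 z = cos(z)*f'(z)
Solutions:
 f(z) = C1 + Integral(z/cos(z), z)


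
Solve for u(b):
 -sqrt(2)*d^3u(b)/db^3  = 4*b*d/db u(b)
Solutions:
 u(b) = C1 + Integral(C2*airyai(-sqrt(2)*b) + C3*airybi(-sqrt(2)*b), b)


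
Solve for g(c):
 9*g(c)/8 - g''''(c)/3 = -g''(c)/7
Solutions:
 g(c) = C1*exp(-sqrt(21)*c*sqrt(2 + sqrt(298))/14) + C2*exp(sqrt(21)*c*sqrt(2 + sqrt(298))/14) + C3*sin(sqrt(21)*c*sqrt(-2 + sqrt(298))/14) + C4*cos(sqrt(21)*c*sqrt(-2 + sqrt(298))/14)


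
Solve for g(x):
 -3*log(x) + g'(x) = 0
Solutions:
 g(x) = C1 + 3*x*log(x) - 3*x


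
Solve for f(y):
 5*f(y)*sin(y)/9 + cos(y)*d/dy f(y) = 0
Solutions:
 f(y) = C1*cos(y)^(5/9)


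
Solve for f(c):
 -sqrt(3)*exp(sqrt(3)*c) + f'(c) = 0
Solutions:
 f(c) = C1 + exp(sqrt(3)*c)


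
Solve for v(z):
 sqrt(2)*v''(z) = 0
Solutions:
 v(z) = C1 + C2*z


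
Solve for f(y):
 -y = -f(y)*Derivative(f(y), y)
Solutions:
 f(y) = -sqrt(C1 + y^2)
 f(y) = sqrt(C1 + y^2)


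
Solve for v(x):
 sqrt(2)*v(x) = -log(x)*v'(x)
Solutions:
 v(x) = C1*exp(-sqrt(2)*li(x))


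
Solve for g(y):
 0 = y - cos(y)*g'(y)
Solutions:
 g(y) = C1 + Integral(y/cos(y), y)


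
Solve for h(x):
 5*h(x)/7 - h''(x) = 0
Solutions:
 h(x) = C1*exp(-sqrt(35)*x/7) + C2*exp(sqrt(35)*x/7)


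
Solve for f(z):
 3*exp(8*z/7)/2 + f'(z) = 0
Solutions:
 f(z) = C1 - 21*exp(8*z/7)/16


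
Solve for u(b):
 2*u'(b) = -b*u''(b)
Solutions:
 u(b) = C1 + C2/b


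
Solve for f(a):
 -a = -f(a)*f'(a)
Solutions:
 f(a) = -sqrt(C1 + a^2)
 f(a) = sqrt(C1 + a^2)


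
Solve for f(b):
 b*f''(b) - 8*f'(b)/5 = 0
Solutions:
 f(b) = C1 + C2*b^(13/5)


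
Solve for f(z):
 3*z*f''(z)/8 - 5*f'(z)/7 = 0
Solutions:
 f(z) = C1 + C2*z^(61/21)


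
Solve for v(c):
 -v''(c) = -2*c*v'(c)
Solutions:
 v(c) = C1 + C2*erfi(c)


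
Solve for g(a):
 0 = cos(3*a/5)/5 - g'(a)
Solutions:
 g(a) = C1 + sin(3*a/5)/3


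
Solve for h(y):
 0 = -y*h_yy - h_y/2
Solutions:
 h(y) = C1 + C2*sqrt(y)


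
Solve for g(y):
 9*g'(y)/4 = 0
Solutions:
 g(y) = C1


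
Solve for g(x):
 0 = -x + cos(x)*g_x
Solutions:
 g(x) = C1 + Integral(x/cos(x), x)


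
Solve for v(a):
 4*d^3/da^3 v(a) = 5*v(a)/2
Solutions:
 v(a) = C3*exp(5^(1/3)*a/2) + (C1*sin(sqrt(3)*5^(1/3)*a/4) + C2*cos(sqrt(3)*5^(1/3)*a/4))*exp(-5^(1/3)*a/4)


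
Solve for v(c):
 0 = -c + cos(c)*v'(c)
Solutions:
 v(c) = C1 + Integral(c/cos(c), c)


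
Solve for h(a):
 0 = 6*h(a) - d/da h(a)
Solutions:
 h(a) = C1*exp(6*a)


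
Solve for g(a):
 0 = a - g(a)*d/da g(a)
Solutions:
 g(a) = -sqrt(C1 + a^2)
 g(a) = sqrt(C1 + a^2)


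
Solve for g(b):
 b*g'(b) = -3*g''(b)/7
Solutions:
 g(b) = C1 + C2*erf(sqrt(42)*b/6)


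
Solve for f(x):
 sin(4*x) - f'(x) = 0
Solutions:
 f(x) = C1 - cos(4*x)/4


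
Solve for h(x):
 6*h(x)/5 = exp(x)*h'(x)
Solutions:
 h(x) = C1*exp(-6*exp(-x)/5)


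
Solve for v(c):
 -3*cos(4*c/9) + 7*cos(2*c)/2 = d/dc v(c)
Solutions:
 v(c) = C1 - 27*sin(4*c/9)/4 + 7*sin(2*c)/4


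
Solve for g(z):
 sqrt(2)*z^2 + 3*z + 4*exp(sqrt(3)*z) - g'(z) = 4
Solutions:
 g(z) = C1 + sqrt(2)*z^3/3 + 3*z^2/2 - 4*z + 4*sqrt(3)*exp(sqrt(3)*z)/3


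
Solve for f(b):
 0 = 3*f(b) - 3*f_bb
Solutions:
 f(b) = C1*exp(-b) + C2*exp(b)


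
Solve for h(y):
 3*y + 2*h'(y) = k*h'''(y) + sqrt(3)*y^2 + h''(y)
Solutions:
 h(y) = C1 + C2*exp(y*(sqrt(8*k + 1) - 1)/(2*k)) + C3*exp(-y*(sqrt(8*k + 1) + 1)/(2*k)) + sqrt(3)*k*y/2 + sqrt(3)*y^3/6 - 3*y^2/4 + sqrt(3)*y^2/4 - 3*y/4 + sqrt(3)*y/4


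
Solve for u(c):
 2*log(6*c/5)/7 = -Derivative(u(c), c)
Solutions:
 u(c) = C1 - 2*c*log(c)/7 - 2*c*log(6)/7 + 2*c/7 + 2*c*log(5)/7


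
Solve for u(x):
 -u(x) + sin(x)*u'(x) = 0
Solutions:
 u(x) = C1*sqrt(cos(x) - 1)/sqrt(cos(x) + 1)


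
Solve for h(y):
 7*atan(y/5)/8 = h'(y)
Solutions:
 h(y) = C1 + 7*y*atan(y/5)/8 - 35*log(y^2 + 25)/16


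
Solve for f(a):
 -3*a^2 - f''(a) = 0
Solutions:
 f(a) = C1 + C2*a - a^4/4


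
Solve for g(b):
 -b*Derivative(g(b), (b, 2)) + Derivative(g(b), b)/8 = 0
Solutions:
 g(b) = C1 + C2*b^(9/8)


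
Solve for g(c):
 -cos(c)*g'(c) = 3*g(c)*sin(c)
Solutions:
 g(c) = C1*cos(c)^3


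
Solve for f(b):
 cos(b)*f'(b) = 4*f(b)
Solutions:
 f(b) = C1*(sin(b)^2 + 2*sin(b) + 1)/(sin(b)^2 - 2*sin(b) + 1)


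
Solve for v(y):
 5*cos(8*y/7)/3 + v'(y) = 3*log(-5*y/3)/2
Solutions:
 v(y) = C1 + 3*y*log(-y)/2 - 2*y*log(3) - 3*y/2 + y*log(15)/2 + y*log(5) - 35*sin(8*y/7)/24


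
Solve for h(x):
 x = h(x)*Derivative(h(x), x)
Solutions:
 h(x) = -sqrt(C1 + x^2)
 h(x) = sqrt(C1 + x^2)


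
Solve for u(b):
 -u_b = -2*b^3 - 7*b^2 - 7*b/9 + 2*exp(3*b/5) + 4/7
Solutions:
 u(b) = C1 + b^4/2 + 7*b^3/3 + 7*b^2/18 - 4*b/7 - 10*exp(3*b/5)/3


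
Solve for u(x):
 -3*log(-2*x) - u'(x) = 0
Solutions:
 u(x) = C1 - 3*x*log(-x) + 3*x*(1 - log(2))


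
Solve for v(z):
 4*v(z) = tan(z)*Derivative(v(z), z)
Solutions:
 v(z) = C1*sin(z)^4


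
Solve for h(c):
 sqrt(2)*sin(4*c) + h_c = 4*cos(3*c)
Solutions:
 h(c) = C1 + 4*sin(3*c)/3 + sqrt(2)*cos(4*c)/4


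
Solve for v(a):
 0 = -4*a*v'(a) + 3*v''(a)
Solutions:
 v(a) = C1 + C2*erfi(sqrt(6)*a/3)


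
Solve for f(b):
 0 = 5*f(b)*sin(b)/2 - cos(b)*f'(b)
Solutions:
 f(b) = C1/cos(b)^(5/2)


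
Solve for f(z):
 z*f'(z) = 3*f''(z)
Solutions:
 f(z) = C1 + C2*erfi(sqrt(6)*z/6)


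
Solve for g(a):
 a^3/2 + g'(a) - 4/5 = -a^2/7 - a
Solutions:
 g(a) = C1 - a^4/8 - a^3/21 - a^2/2 + 4*a/5


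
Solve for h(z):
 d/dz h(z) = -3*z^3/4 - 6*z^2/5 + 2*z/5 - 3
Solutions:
 h(z) = C1 - 3*z^4/16 - 2*z^3/5 + z^2/5 - 3*z


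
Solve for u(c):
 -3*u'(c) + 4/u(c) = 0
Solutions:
 u(c) = -sqrt(C1 + 24*c)/3
 u(c) = sqrt(C1 + 24*c)/3


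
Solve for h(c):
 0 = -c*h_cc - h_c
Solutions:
 h(c) = C1 + C2*log(c)


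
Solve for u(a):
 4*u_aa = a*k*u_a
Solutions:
 u(a) = Piecewise((-sqrt(2)*sqrt(pi)*C1*erf(sqrt(2)*a*sqrt(-k)/4)/sqrt(-k) - C2, (k > 0) | (k < 0)), (-C1*a - C2, True))


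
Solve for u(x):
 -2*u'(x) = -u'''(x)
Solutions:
 u(x) = C1 + C2*exp(-sqrt(2)*x) + C3*exp(sqrt(2)*x)


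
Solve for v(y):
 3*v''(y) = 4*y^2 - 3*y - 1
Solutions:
 v(y) = C1 + C2*y + y^4/9 - y^3/6 - y^2/6


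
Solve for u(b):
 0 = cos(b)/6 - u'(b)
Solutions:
 u(b) = C1 + sin(b)/6


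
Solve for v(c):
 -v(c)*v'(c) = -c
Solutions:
 v(c) = -sqrt(C1 + c^2)
 v(c) = sqrt(C1 + c^2)


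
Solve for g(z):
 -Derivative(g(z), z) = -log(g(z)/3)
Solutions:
 Integral(1/(-log(_y) + log(3)), (_y, g(z))) = C1 - z


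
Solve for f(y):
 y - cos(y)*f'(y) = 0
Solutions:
 f(y) = C1 + Integral(y/cos(y), y)


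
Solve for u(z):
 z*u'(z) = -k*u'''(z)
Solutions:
 u(z) = C1 + Integral(C2*airyai(z*(-1/k)^(1/3)) + C3*airybi(z*(-1/k)^(1/3)), z)


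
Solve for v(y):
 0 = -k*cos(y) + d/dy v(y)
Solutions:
 v(y) = C1 + k*sin(y)


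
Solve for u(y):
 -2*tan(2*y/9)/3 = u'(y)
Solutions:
 u(y) = C1 + 3*log(cos(2*y/9))


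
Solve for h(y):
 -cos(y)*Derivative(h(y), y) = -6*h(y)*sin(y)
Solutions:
 h(y) = C1/cos(y)^6


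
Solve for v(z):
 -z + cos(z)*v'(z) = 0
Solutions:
 v(z) = C1 + Integral(z/cos(z), z)


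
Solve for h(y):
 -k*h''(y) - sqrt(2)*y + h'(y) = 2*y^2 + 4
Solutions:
 h(y) = C1 + C2*exp(y/k) + 4*k^2*y + 2*k*y^2 + sqrt(2)*k*y + 2*y^3/3 + sqrt(2)*y^2/2 + 4*y


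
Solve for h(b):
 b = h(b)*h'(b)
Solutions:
 h(b) = -sqrt(C1 + b^2)
 h(b) = sqrt(C1 + b^2)


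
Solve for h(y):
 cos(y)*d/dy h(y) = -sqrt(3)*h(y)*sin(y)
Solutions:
 h(y) = C1*cos(y)^(sqrt(3))


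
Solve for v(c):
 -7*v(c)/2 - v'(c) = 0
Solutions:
 v(c) = C1*exp(-7*c/2)


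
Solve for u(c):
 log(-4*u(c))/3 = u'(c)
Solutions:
 -3*Integral(1/(log(-_y) + 2*log(2)), (_y, u(c))) = C1 - c


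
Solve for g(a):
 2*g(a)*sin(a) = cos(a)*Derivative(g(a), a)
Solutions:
 g(a) = C1/cos(a)^2


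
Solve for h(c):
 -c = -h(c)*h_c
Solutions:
 h(c) = -sqrt(C1 + c^2)
 h(c) = sqrt(C1 + c^2)


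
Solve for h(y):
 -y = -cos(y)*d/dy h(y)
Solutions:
 h(y) = C1 + Integral(y/cos(y), y)


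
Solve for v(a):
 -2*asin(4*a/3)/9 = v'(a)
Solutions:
 v(a) = C1 - 2*a*asin(4*a/3)/9 - sqrt(9 - 16*a^2)/18


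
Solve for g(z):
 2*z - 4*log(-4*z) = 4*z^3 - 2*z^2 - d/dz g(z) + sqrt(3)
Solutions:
 g(z) = C1 + z^4 - 2*z^3/3 - z^2 + 4*z*log(-z) + z*(-4 + sqrt(3) + 8*log(2))


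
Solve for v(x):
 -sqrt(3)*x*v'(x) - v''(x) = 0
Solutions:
 v(x) = C1 + C2*erf(sqrt(2)*3^(1/4)*x/2)


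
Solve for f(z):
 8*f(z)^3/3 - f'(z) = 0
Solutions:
 f(z) = -sqrt(6)*sqrt(-1/(C1 + 8*z))/2
 f(z) = sqrt(6)*sqrt(-1/(C1 + 8*z))/2


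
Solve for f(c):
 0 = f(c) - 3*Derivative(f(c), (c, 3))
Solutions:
 f(c) = C3*exp(3^(2/3)*c/3) + (C1*sin(3^(1/6)*c/2) + C2*cos(3^(1/6)*c/2))*exp(-3^(2/3)*c/6)


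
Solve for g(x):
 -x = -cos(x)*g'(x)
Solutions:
 g(x) = C1 + Integral(x/cos(x), x)


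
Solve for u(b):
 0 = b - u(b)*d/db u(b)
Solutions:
 u(b) = -sqrt(C1 + b^2)
 u(b) = sqrt(C1 + b^2)


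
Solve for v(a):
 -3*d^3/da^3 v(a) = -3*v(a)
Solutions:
 v(a) = C3*exp(a) + (C1*sin(sqrt(3)*a/2) + C2*cos(sqrt(3)*a/2))*exp(-a/2)


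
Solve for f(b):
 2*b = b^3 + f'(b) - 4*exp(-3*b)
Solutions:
 f(b) = C1 - b^4/4 + b^2 - 4*exp(-3*b)/3


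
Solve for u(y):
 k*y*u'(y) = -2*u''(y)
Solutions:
 u(y) = Piecewise((-sqrt(pi)*C1*erf(sqrt(k)*y/2)/sqrt(k) - C2, (k > 0) | (k < 0)), (-C1*y - C2, True))


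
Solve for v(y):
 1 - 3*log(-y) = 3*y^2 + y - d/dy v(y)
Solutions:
 v(y) = C1 + y^3 + y^2/2 + 3*y*log(-y) - 4*y


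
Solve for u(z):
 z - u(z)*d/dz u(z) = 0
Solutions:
 u(z) = -sqrt(C1 + z^2)
 u(z) = sqrt(C1 + z^2)


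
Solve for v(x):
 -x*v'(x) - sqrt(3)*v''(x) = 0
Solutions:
 v(x) = C1 + C2*erf(sqrt(2)*3^(3/4)*x/6)


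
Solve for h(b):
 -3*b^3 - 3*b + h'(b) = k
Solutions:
 h(b) = C1 + 3*b^4/4 + 3*b^2/2 + b*k


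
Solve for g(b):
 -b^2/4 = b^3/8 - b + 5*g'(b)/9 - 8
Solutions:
 g(b) = C1 - 9*b^4/160 - 3*b^3/20 + 9*b^2/10 + 72*b/5


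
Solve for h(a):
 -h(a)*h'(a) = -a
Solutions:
 h(a) = -sqrt(C1 + a^2)
 h(a) = sqrt(C1 + a^2)


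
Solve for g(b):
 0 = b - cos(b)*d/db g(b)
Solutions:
 g(b) = C1 + Integral(b/cos(b), b)


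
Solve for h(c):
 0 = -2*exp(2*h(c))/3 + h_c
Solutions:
 h(c) = log(-1/(C1 + 2*c))/2 - log(2) + log(6)/2
 h(c) = log(-sqrt(-1/(C1 + 2*c))) - log(2) + log(6)/2


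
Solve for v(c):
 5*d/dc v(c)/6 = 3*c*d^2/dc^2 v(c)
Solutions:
 v(c) = C1 + C2*c^(23/18)


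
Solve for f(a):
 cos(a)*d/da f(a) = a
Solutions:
 f(a) = C1 + Integral(a/cos(a), a)


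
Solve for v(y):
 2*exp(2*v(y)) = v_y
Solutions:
 v(y) = log(-sqrt(-1/(C1 + 2*y))) - log(2)/2
 v(y) = log(-1/(C1 + 2*y))/2 - log(2)/2


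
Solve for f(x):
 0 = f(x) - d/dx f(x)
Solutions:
 f(x) = C1*exp(x)


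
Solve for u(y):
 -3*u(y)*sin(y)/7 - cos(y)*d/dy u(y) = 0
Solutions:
 u(y) = C1*cos(y)^(3/7)


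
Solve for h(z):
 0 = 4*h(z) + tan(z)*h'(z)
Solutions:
 h(z) = C1/sin(z)^4


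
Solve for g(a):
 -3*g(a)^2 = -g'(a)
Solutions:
 g(a) = -1/(C1 + 3*a)


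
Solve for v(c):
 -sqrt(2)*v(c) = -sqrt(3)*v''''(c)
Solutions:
 v(c) = C1*exp(-2^(1/8)*3^(7/8)*c/3) + C2*exp(2^(1/8)*3^(7/8)*c/3) + C3*sin(2^(1/8)*3^(7/8)*c/3) + C4*cos(2^(1/8)*3^(7/8)*c/3)


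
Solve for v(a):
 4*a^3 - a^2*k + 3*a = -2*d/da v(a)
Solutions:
 v(a) = C1 - a^4/2 + a^3*k/6 - 3*a^2/4


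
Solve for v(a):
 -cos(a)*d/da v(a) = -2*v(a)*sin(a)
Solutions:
 v(a) = C1/cos(a)^2


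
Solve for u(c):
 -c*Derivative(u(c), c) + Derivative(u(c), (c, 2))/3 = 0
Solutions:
 u(c) = C1 + C2*erfi(sqrt(6)*c/2)


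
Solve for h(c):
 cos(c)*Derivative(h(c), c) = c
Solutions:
 h(c) = C1 + Integral(c/cos(c), c)


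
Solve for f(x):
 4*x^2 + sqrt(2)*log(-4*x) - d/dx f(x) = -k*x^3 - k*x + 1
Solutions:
 f(x) = C1 + k*x^4/4 + k*x^2/2 + 4*x^3/3 + sqrt(2)*x*log(-x) + x*(-sqrt(2) - 1 + 2*sqrt(2)*log(2))


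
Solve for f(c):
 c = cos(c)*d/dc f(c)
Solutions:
 f(c) = C1 + Integral(c/cos(c), c)


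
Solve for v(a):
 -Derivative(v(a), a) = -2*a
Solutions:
 v(a) = C1 + a^2


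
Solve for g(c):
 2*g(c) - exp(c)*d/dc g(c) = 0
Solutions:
 g(c) = C1*exp(-2*exp(-c))


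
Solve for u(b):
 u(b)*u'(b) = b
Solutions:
 u(b) = -sqrt(C1 + b^2)
 u(b) = sqrt(C1 + b^2)


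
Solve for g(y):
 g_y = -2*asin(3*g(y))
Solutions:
 Integral(1/asin(3*_y), (_y, g(y))) = C1 - 2*y


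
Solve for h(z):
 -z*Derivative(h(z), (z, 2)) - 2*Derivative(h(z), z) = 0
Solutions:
 h(z) = C1 + C2/z


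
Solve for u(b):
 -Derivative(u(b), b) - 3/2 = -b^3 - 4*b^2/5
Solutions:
 u(b) = C1 + b^4/4 + 4*b^3/15 - 3*b/2


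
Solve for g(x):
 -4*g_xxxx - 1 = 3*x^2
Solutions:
 g(x) = C1 + C2*x + C3*x^2 + C4*x^3 - x^6/480 - x^4/96


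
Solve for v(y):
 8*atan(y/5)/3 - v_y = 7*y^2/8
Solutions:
 v(y) = C1 - 7*y^3/24 + 8*y*atan(y/5)/3 - 20*log(y^2 + 25)/3


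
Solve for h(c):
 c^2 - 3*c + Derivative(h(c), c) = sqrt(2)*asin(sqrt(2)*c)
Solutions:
 h(c) = C1 - c^3/3 + 3*c^2/2 + sqrt(2)*(c*asin(sqrt(2)*c) + sqrt(2)*sqrt(1 - 2*c^2)/2)


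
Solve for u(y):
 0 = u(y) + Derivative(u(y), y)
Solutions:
 u(y) = C1*exp(-y)


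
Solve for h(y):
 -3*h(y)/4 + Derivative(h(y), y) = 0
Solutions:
 h(y) = C1*exp(3*y/4)


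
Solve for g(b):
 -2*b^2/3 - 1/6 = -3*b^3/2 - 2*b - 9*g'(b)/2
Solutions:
 g(b) = C1 - b^4/12 + 4*b^3/81 - 2*b^2/9 + b/27


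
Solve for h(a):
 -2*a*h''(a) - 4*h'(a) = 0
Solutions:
 h(a) = C1 + C2/a


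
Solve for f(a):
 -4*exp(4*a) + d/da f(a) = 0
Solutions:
 f(a) = C1 + exp(4*a)


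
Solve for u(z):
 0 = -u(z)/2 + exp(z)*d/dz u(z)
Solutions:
 u(z) = C1*exp(-exp(-z)/2)


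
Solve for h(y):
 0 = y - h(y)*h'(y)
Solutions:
 h(y) = -sqrt(C1 + y^2)
 h(y) = sqrt(C1 + y^2)


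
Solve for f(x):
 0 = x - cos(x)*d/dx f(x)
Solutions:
 f(x) = C1 + Integral(x/cos(x), x)


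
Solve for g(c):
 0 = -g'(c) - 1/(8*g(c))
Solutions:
 g(c) = -sqrt(C1 - c)/2
 g(c) = sqrt(C1 - c)/2


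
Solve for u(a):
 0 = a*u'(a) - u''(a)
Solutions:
 u(a) = C1 + C2*erfi(sqrt(2)*a/2)


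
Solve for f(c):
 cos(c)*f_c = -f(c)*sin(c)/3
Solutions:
 f(c) = C1*cos(c)^(1/3)


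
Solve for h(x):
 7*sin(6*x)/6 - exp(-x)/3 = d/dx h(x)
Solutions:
 h(x) = C1 - 7*cos(6*x)/36 + exp(-x)/3


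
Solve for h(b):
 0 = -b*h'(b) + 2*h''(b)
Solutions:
 h(b) = C1 + C2*erfi(b/2)


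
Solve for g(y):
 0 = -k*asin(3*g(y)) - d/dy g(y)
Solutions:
 Integral(1/asin(3*_y), (_y, g(y))) = C1 - k*y


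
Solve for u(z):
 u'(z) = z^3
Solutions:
 u(z) = C1 + z^4/4


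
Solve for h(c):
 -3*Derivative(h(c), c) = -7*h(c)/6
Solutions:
 h(c) = C1*exp(7*c/18)


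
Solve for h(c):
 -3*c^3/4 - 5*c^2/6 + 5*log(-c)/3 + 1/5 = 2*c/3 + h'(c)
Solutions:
 h(c) = C1 - 3*c^4/16 - 5*c^3/18 - c^2/3 + 5*c*log(-c)/3 - 22*c/15


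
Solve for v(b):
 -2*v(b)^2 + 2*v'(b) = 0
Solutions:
 v(b) = -1/(C1 + b)


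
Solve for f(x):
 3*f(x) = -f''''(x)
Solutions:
 f(x) = (C1*sin(sqrt(2)*3^(1/4)*x/2) + C2*cos(sqrt(2)*3^(1/4)*x/2))*exp(-sqrt(2)*3^(1/4)*x/2) + (C3*sin(sqrt(2)*3^(1/4)*x/2) + C4*cos(sqrt(2)*3^(1/4)*x/2))*exp(sqrt(2)*3^(1/4)*x/2)


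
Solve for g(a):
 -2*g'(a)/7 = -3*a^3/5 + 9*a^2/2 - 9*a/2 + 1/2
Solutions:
 g(a) = C1 + 21*a^4/40 - 21*a^3/4 + 63*a^2/8 - 7*a/4


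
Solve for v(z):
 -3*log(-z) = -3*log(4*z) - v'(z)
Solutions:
 v(z) = C1 + 3*z*(-2*log(2) + I*pi)


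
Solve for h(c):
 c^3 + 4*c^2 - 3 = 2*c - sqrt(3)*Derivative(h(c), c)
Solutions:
 h(c) = C1 - sqrt(3)*c^4/12 - 4*sqrt(3)*c^3/9 + sqrt(3)*c^2/3 + sqrt(3)*c


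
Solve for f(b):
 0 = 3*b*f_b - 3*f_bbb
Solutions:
 f(b) = C1 + Integral(C2*airyai(b) + C3*airybi(b), b)


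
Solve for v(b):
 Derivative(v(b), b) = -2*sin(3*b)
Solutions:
 v(b) = C1 + 2*cos(3*b)/3


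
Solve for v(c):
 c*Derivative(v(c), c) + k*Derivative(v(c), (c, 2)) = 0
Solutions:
 v(c) = C1 + C2*sqrt(k)*erf(sqrt(2)*c*sqrt(1/k)/2)


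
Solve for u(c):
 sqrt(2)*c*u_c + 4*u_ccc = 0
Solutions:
 u(c) = C1 + Integral(C2*airyai(-sqrt(2)*c/2) + C3*airybi(-sqrt(2)*c/2), c)


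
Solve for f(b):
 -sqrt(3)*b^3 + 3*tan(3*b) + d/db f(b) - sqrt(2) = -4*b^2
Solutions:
 f(b) = C1 + sqrt(3)*b^4/4 - 4*b^3/3 + sqrt(2)*b + log(cos(3*b))


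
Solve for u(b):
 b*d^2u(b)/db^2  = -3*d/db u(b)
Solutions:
 u(b) = C1 + C2/b^2


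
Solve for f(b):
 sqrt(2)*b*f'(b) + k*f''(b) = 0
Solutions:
 f(b) = C1 + C2*sqrt(k)*erf(2^(3/4)*b*sqrt(1/k)/2)


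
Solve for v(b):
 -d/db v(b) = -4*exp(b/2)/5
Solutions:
 v(b) = C1 + 8*exp(b/2)/5


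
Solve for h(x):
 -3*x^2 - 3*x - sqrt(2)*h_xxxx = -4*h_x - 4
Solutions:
 h(x) = C1 + C4*exp(sqrt(2)*x) + x^3/4 + 3*x^2/8 - x + (C2*sin(sqrt(6)*x/2) + C3*cos(sqrt(6)*x/2))*exp(-sqrt(2)*x/2)


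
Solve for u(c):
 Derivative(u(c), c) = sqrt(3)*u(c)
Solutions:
 u(c) = C1*exp(sqrt(3)*c)


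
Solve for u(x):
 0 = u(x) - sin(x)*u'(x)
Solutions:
 u(x) = C1*sqrt(cos(x) - 1)/sqrt(cos(x) + 1)


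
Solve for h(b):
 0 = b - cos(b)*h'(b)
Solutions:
 h(b) = C1 + Integral(b/cos(b), b)


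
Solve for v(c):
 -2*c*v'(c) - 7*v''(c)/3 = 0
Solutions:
 v(c) = C1 + C2*erf(sqrt(21)*c/7)


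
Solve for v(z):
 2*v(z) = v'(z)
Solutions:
 v(z) = C1*exp(2*z)


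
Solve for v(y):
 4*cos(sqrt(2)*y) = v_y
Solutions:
 v(y) = C1 + 2*sqrt(2)*sin(sqrt(2)*y)


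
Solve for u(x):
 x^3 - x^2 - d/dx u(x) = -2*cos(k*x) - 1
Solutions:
 u(x) = C1 + x^4/4 - x^3/3 + x + 2*sin(k*x)/k


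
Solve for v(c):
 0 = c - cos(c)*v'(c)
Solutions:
 v(c) = C1 + Integral(c/cos(c), c)


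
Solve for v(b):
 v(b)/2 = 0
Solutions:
 v(b) = 0


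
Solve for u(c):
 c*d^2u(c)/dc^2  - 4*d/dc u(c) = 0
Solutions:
 u(c) = C1 + C2*c^5


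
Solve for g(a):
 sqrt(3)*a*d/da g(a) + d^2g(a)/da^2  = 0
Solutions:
 g(a) = C1 + C2*erf(sqrt(2)*3^(1/4)*a/2)


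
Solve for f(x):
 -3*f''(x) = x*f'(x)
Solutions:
 f(x) = C1 + C2*erf(sqrt(6)*x/6)


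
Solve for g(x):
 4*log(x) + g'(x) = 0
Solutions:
 g(x) = C1 - 4*x*log(x) + 4*x


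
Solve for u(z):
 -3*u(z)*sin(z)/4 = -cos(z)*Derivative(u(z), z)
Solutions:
 u(z) = C1/cos(z)^(3/4)


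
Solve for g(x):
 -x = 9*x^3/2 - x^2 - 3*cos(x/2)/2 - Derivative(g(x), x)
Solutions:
 g(x) = C1 + 9*x^4/8 - x^3/3 + x^2/2 - 3*sin(x/2)


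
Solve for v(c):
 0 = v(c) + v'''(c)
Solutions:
 v(c) = C3*exp(-c) + (C1*sin(sqrt(3)*c/2) + C2*cos(sqrt(3)*c/2))*exp(c/2)


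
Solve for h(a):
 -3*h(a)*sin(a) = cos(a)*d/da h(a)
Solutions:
 h(a) = C1*cos(a)^3


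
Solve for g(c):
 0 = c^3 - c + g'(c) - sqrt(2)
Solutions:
 g(c) = C1 - c^4/4 + c^2/2 + sqrt(2)*c


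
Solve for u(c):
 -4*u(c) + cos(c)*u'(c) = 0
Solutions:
 u(c) = C1*(sin(c)^2 + 2*sin(c) + 1)/(sin(c)^2 - 2*sin(c) + 1)


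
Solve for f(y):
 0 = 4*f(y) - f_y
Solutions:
 f(y) = C1*exp(4*y)


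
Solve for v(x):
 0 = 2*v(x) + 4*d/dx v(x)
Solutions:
 v(x) = C1*exp(-x/2)


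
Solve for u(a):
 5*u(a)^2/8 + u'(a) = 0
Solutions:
 u(a) = 8/(C1 + 5*a)


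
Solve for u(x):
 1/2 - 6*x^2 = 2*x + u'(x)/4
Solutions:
 u(x) = C1 - 8*x^3 - 4*x^2 + 2*x


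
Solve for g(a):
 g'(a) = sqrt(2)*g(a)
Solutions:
 g(a) = C1*exp(sqrt(2)*a)


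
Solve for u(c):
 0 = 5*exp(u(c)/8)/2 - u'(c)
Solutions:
 u(c) = 8*log(-1/(C1 + 5*c)) + 32*log(2)


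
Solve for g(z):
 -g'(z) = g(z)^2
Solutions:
 g(z) = 1/(C1 + z)


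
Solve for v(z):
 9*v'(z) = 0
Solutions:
 v(z) = C1


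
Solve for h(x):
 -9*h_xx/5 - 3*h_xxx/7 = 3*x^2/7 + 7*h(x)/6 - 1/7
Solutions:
 h(x) = C1*exp(x*(-84 + 42*2^(2/3)*63^(1/3)/(5*sqrt(3145) + 377)^(1/3) + 294^(1/3)*(5*sqrt(3145) + 377)^(1/3))/60)*sin(3^(1/6)*x*(-3^(2/3)*98^(1/3)*(5*sqrt(3145) + 377)^(1/3) + 126*2^(2/3)*7^(1/3)/(5*sqrt(3145) + 377)^(1/3))/60) + C2*exp(x*(-84 + 42*2^(2/3)*63^(1/3)/(5*sqrt(3145) + 377)^(1/3) + 294^(1/3)*(5*sqrt(3145) + 377)^(1/3))/60)*cos(3^(1/6)*x*(-3^(2/3)*98^(1/3)*(5*sqrt(3145) + 377)^(1/3) + 126*2^(2/3)*7^(1/3)/(5*sqrt(3145) + 377)^(1/3))/60) + C3*exp(-x*(42*2^(2/3)*63^(1/3)/(5*sqrt(3145) + 377)^(1/3) + 42 + 294^(1/3)*(5*sqrt(3145) + 377)^(1/3))/30) - 18*x^2/49 + 2154/1715


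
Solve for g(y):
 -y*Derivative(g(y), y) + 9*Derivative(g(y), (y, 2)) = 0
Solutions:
 g(y) = C1 + C2*erfi(sqrt(2)*y/6)


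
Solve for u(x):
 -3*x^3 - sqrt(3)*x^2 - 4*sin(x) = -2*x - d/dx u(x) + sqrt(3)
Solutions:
 u(x) = C1 + 3*x^4/4 + sqrt(3)*x^3/3 - x^2 + sqrt(3)*x - 4*cos(x)


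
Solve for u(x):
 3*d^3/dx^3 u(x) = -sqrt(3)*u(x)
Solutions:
 u(x) = C3*exp(-3^(5/6)*x/3) + (C1*sin(3^(1/3)*x/2) + C2*cos(3^(1/3)*x/2))*exp(3^(5/6)*x/6)


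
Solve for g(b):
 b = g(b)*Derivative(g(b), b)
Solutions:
 g(b) = -sqrt(C1 + b^2)
 g(b) = sqrt(C1 + b^2)


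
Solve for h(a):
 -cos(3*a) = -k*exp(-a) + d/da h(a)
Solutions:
 h(a) = C1 - k*exp(-a) - sin(3*a)/3


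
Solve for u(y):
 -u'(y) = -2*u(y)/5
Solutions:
 u(y) = C1*exp(2*y/5)


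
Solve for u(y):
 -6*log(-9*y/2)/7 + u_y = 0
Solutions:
 u(y) = C1 + 6*y*log(-y)/7 + 6*y*(-1 - log(2) + 2*log(3))/7


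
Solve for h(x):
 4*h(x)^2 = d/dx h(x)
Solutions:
 h(x) = -1/(C1 + 4*x)


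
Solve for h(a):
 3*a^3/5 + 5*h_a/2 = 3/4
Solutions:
 h(a) = C1 - 3*a^4/50 + 3*a/10


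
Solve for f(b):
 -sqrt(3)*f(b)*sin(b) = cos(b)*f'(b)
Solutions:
 f(b) = C1*cos(b)^(sqrt(3))


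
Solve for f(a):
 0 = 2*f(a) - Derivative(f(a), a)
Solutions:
 f(a) = C1*exp(2*a)


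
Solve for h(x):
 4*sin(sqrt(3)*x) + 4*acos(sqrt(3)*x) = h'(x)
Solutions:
 h(x) = C1 + 4*x*acos(sqrt(3)*x) - 4*sqrt(3)*sqrt(1 - 3*x^2)/3 - 4*sqrt(3)*cos(sqrt(3)*x)/3


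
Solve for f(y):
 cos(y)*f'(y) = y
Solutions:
 f(y) = C1 + Integral(y/cos(y), y)


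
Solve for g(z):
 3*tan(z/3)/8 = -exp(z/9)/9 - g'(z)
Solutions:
 g(z) = C1 - exp(z/9) + 9*log(cos(z/3))/8


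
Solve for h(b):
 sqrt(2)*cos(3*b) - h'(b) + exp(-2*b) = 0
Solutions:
 h(b) = C1 + sqrt(2)*sin(3*b)/3 - exp(-2*b)/2


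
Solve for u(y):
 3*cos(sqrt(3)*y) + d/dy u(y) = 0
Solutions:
 u(y) = C1 - sqrt(3)*sin(sqrt(3)*y)


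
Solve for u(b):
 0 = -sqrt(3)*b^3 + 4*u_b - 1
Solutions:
 u(b) = C1 + sqrt(3)*b^4/16 + b/4


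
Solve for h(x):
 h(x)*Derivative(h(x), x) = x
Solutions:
 h(x) = -sqrt(C1 + x^2)
 h(x) = sqrt(C1 + x^2)


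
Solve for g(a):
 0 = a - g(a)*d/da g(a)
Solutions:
 g(a) = -sqrt(C1 + a^2)
 g(a) = sqrt(C1 + a^2)


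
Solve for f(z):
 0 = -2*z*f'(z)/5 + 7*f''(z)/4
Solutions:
 f(z) = C1 + C2*erfi(2*sqrt(35)*z/35)


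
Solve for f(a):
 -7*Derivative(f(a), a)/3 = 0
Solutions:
 f(a) = C1


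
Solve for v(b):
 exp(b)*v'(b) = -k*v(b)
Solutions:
 v(b) = C1*exp(k*exp(-b))


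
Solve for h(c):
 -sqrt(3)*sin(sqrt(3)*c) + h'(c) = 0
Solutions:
 h(c) = C1 - cos(sqrt(3)*c)


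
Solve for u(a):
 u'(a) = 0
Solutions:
 u(a) = C1


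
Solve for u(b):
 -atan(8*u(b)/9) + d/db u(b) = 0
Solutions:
 Integral(1/atan(8*_y/9), (_y, u(b))) = C1 + b


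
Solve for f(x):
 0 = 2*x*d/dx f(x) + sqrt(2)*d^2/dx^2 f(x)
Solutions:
 f(x) = C1 + C2*erf(2^(3/4)*x/2)


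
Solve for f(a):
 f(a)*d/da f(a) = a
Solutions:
 f(a) = -sqrt(C1 + a^2)
 f(a) = sqrt(C1 + a^2)


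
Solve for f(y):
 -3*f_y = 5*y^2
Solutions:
 f(y) = C1 - 5*y^3/9


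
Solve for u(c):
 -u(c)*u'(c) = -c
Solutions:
 u(c) = -sqrt(C1 + c^2)
 u(c) = sqrt(C1 + c^2)


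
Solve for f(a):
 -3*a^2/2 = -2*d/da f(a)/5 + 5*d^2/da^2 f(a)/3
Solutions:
 f(a) = C1 + C2*exp(6*a/25) + 5*a^3/4 + 125*a^2/8 + 3125*a/24


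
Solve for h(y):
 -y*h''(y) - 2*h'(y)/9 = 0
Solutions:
 h(y) = C1 + C2*y^(7/9)


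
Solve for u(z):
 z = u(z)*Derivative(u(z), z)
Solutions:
 u(z) = -sqrt(C1 + z^2)
 u(z) = sqrt(C1 + z^2)


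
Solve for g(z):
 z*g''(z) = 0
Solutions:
 g(z) = C1 + C2*z


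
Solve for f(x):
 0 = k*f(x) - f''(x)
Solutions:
 f(x) = C1*exp(-sqrt(k)*x) + C2*exp(sqrt(k)*x)


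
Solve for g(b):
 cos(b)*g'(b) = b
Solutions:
 g(b) = C1 + Integral(b/cos(b), b)


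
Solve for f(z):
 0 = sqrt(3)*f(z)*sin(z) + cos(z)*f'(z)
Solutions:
 f(z) = C1*cos(z)^(sqrt(3))


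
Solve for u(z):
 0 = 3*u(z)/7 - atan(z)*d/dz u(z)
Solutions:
 u(z) = C1*exp(3*Integral(1/atan(z), z)/7)


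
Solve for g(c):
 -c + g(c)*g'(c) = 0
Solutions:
 g(c) = -sqrt(C1 + c^2)
 g(c) = sqrt(C1 + c^2)


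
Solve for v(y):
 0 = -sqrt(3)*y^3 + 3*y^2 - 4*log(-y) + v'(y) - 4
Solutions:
 v(y) = C1 + sqrt(3)*y^4/4 - y^3 + 4*y*log(-y)


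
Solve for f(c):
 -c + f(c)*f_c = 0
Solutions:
 f(c) = -sqrt(C1 + c^2)
 f(c) = sqrt(C1 + c^2)


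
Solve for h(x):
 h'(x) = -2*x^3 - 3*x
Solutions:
 h(x) = C1 - x^4/2 - 3*x^2/2


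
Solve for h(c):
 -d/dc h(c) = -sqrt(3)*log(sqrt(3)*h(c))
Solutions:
 -2*sqrt(3)*Integral(1/(2*log(_y) + log(3)), (_y, h(c)))/3 = C1 - c


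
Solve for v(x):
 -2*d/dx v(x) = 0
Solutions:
 v(x) = C1


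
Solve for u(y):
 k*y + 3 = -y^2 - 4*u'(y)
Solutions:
 u(y) = C1 - k*y^2/8 - y^3/12 - 3*y/4


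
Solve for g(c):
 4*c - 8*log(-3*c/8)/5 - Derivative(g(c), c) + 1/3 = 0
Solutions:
 g(c) = C1 + 2*c^2 - 8*c*log(-c)/5 + c*(-24*log(3) + 29 + 72*log(2))/15


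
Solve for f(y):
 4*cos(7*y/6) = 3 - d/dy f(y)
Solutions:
 f(y) = C1 + 3*y - 24*sin(7*y/6)/7


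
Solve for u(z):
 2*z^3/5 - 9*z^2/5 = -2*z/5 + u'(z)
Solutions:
 u(z) = C1 + z^4/10 - 3*z^3/5 + z^2/5


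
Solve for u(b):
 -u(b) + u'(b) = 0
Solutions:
 u(b) = C1*exp(b)


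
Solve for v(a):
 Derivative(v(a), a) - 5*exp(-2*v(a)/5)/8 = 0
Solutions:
 v(a) = 5*log(-sqrt(C1 + 5*a)) - 5*log(10) + 5*log(5)/2
 v(a) = 5*log(C1 + 5*a)/2 - 5*log(10) + 5*log(5)/2


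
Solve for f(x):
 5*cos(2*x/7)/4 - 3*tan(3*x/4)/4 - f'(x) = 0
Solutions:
 f(x) = C1 + log(cos(3*x/4)) + 35*sin(2*x/7)/8


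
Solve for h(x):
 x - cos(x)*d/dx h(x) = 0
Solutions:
 h(x) = C1 + Integral(x/cos(x), x)


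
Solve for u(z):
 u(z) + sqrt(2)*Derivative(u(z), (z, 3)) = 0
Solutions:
 u(z) = C3*exp(-2^(5/6)*z/2) + (C1*sin(2^(5/6)*sqrt(3)*z/4) + C2*cos(2^(5/6)*sqrt(3)*z/4))*exp(2^(5/6)*z/4)


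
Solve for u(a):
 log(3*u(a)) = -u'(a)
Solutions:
 Integral(1/(log(_y) + log(3)), (_y, u(a))) = C1 - a


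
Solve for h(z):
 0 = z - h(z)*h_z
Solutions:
 h(z) = -sqrt(C1 + z^2)
 h(z) = sqrt(C1 + z^2)


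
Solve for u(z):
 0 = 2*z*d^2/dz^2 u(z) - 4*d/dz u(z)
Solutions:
 u(z) = C1 + C2*z^3


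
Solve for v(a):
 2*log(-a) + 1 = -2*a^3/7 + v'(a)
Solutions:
 v(a) = C1 + a^4/14 + 2*a*log(-a) - a


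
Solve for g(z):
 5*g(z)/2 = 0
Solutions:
 g(z) = 0


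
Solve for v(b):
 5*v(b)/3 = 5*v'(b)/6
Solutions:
 v(b) = C1*exp(2*b)


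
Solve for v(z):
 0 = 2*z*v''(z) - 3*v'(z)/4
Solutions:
 v(z) = C1 + C2*z^(11/8)


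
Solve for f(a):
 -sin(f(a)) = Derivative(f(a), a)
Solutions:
 f(a) = -acos((-C1 - exp(2*a))/(C1 - exp(2*a))) + 2*pi
 f(a) = acos((-C1 - exp(2*a))/(C1 - exp(2*a)))


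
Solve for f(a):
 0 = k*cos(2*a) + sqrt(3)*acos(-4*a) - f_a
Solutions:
 f(a) = C1 + k*sin(2*a)/2 + sqrt(3)*(a*acos(-4*a) + sqrt(1 - 16*a^2)/4)


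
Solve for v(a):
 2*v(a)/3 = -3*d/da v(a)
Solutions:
 v(a) = C1*exp(-2*a/9)


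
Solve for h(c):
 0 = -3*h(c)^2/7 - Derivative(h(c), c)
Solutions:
 h(c) = 7/(C1 + 3*c)


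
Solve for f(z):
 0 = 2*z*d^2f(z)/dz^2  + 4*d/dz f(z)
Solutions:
 f(z) = C1 + C2/z


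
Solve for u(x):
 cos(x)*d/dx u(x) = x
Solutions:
 u(x) = C1 + Integral(x/cos(x), x)


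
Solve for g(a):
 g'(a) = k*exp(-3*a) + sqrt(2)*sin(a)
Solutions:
 g(a) = C1 - k*exp(-3*a)/3 - sqrt(2)*cos(a)


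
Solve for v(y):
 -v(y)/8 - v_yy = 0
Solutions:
 v(y) = C1*sin(sqrt(2)*y/4) + C2*cos(sqrt(2)*y/4)


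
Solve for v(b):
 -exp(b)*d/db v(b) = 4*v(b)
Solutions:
 v(b) = C1*exp(4*exp(-b))


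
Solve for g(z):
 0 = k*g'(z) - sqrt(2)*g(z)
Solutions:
 g(z) = C1*exp(sqrt(2)*z/k)


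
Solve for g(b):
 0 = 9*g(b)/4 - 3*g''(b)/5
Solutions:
 g(b) = C1*exp(-sqrt(15)*b/2) + C2*exp(sqrt(15)*b/2)


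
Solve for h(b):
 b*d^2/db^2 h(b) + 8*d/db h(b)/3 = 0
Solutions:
 h(b) = C1 + C2/b^(5/3)


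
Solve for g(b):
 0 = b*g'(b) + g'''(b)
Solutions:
 g(b) = C1 + Integral(C2*airyai(-b) + C3*airybi(-b), b)


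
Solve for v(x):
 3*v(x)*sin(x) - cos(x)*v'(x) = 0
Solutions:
 v(x) = C1/cos(x)^3


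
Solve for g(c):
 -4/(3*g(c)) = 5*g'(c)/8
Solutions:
 g(c) = -sqrt(C1 - 960*c)/15
 g(c) = sqrt(C1 - 960*c)/15


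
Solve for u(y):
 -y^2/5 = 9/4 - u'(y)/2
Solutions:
 u(y) = C1 + 2*y^3/15 + 9*y/2


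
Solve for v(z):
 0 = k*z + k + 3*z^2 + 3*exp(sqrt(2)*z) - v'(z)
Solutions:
 v(z) = C1 + k*z^2/2 + k*z + z^3 + 3*sqrt(2)*exp(sqrt(2)*z)/2


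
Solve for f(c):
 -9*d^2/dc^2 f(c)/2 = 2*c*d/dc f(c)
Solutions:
 f(c) = C1 + C2*erf(sqrt(2)*c/3)


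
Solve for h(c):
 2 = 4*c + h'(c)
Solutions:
 h(c) = C1 - 2*c^2 + 2*c


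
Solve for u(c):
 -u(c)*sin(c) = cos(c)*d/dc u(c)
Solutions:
 u(c) = C1*cos(c)


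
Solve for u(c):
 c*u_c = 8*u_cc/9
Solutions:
 u(c) = C1 + C2*erfi(3*c/4)
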